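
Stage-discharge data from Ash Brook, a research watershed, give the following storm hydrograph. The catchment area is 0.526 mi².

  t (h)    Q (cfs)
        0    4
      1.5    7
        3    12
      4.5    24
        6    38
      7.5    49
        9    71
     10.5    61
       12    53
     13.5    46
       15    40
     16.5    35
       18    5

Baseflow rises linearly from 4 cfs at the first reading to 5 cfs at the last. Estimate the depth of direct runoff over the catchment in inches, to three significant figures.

d ≈ 1.71 in

Direct runoff: 0.00, 2.92, 7.83, 19.75, 33.67, 44.58, 66.50, 56.42, 48.33, 41.25, 35.17, 30.08, 0.00 cfs; ΣQ_DR = 386.5 cfs.
V = ΣQ_DR · Δt = 386.5 × 5400 s = 2.087 × 10^6 ft³.
Over A = 0.526 mi², depth = V / A = 1.71 in.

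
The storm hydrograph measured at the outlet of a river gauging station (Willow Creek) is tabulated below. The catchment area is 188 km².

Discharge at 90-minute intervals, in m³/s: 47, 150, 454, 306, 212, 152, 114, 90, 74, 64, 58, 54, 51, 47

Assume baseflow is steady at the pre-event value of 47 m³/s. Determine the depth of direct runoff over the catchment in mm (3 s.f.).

Direct runoff: 0.0, 103.0, 407.0, 259.0, 165.0, 105.0, 67.0, 43.0, 27.0, 17.0, 11.0, 7.0, 4.0, 0.0 m³/s; ΣQ_DR = 1215 m³/s.
V = ΣQ_DR · Δt = 1215 × 5400 s = 6.561 × 10^6 m³.
Over A = 188 km², depth = V / A = 34.9 mm.

d ≈ 34.9 mm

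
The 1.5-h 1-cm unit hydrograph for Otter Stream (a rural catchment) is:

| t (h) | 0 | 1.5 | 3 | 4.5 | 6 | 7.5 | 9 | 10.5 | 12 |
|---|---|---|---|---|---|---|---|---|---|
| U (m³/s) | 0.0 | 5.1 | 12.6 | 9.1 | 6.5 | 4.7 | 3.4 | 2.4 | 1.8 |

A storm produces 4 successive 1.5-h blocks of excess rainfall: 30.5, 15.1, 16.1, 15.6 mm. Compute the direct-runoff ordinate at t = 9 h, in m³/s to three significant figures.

By discrete convolution, Q_j = Σ (P_i / 10 mm) · U_{j−i}.
At t = 9 h (j=6): Q = (30.5/10)·3.4 + (15.1/10)·4.7 + (16.1/10)·6.5 + (15.6/10)·9.1 = 42.1 m³/s.

Q ≈ 42.1 m³/s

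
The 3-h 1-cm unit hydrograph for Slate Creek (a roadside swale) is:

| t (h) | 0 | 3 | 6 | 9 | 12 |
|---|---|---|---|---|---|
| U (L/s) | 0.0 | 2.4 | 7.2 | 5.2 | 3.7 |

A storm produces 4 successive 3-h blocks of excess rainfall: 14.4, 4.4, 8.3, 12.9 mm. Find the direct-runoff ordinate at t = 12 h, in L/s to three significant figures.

Q ≈ 16.7 L/s

By discrete convolution, Q_j = Σ (P_i / 10 mm) · U_{j−i}.
At t = 12 h (j=4): Q = (14.4/10)·3.7 + (4.4/10)·5.2 + (8.3/10)·7.2 + (12.9/10)·2.4 = 16.7 L/s.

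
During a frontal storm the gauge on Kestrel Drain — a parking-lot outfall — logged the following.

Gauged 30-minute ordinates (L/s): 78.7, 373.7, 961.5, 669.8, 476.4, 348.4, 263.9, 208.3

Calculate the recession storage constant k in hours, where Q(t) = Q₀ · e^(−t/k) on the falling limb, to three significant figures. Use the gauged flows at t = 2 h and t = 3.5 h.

k ≈ 1.81 h

On the falling limb, Q drops from 476.4 to 208.3 L/s between t = 2 h and t = 3.5 h (Δt = 1.5 h).
k = −Δt / ln(Q₂/Q₁) = −1.5 / ln(208.3/476.4) = 1.81 h.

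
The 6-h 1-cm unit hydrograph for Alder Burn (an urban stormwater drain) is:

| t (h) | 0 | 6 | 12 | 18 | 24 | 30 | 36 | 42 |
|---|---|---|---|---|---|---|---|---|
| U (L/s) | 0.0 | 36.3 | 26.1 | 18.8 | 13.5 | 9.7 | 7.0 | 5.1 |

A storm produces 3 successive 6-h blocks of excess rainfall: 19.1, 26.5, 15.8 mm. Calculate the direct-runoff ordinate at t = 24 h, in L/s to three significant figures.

By discrete convolution, Q_j = Σ (P_i / 10 mm) · U_{j−i}.
At t = 24 h (j=4): Q = (19.1/10)·13.5 + (26.5/10)·18.8 + (15.8/10)·26.1 = 117 L/s.

Q ≈ 117 L/s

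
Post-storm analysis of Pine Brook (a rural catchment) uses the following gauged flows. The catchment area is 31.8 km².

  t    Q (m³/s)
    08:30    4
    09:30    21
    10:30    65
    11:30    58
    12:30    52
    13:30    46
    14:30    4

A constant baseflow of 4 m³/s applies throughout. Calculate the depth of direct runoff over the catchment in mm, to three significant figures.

Direct runoff: 0.0, 17.0, 61.0, 54.0, 48.0, 42.0, 0.0 m³/s; ΣQ_DR = 222.0 m³/s.
V = ΣQ_DR · Δt = 222.0 × 3600 s = 7.992 × 10^5 m³.
Over A = 31.8 km², depth = V / A = 25.1 mm.

d ≈ 25.1 mm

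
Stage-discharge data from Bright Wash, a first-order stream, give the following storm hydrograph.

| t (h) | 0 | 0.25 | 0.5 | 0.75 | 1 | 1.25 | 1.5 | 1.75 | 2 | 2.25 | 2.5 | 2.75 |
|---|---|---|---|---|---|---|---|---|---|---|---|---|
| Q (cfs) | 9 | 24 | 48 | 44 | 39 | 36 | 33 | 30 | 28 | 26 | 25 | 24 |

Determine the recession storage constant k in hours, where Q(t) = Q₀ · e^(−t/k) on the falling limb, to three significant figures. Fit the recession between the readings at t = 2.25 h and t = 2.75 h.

On the falling limb, Q drops from 26 to 24 cfs between t = 2.25 h and t = 2.75 h (Δt = 0.5 h).
k = −Δt / ln(Q₂/Q₁) = −0.5 / ln(24/26) = 6.25 h.

k ≈ 6.25 h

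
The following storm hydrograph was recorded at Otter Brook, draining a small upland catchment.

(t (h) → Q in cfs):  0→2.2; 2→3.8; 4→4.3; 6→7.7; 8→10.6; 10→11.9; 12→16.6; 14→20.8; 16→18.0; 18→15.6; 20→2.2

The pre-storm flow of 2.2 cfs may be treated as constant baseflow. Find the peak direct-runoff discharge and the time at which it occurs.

Subtracting baseflow gives direct-runoff ordinates: 0.0, 1.6, 2.1, 5.5, 8.4, 9.7, 14.4, 18.6, 15.8, 13.4, 0.0 cfs.
The maximum is 18.6 cfs, occurring at the reading for t = 14 h.

Q_p = 18.6 cfs at t = 14 h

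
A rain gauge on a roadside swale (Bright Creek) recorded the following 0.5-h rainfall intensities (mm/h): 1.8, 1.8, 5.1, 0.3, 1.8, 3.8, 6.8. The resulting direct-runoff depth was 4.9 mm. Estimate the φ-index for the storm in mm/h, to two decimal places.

φ ≈ 1.97 mm/h

Only the 3 blocks with intensity above φ contribute runoff: 5.1, 3.8, 6.8 mm/h.
Σ(I−φ)·Δt = d  ⇒  (5.1+3.8+6.8 − 3φ)·0.5 = 4.9
φ = (15.70 − 4.9/0.5) / 3 = 1.97 mm/h.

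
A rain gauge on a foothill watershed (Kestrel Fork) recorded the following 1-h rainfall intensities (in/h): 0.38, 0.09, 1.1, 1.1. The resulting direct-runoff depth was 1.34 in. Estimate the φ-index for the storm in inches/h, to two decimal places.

φ ≈ 0.43 in/h

Only the 2 blocks with intensity above φ contribute runoff: 1.1, 1.1 in/h.
Σ(I−φ)·Δt = d  ⇒  (1.1+1.1 − 2φ)·1 = 1.34
φ = (2.200 − 1.34/1) / 2 = 0.43 in/h.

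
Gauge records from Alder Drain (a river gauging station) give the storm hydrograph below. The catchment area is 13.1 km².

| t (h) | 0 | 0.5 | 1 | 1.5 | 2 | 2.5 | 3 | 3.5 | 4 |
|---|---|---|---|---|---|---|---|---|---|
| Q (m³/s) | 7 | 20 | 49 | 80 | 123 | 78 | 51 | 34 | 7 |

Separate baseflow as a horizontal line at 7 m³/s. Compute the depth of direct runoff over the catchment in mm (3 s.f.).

d ≈ 53.0 mm

Direct runoff: 0.0, 13.0, 42.0, 73.0, 116.0, 71.0, 44.0, 27.0, 0.0 m³/s; ΣQ_DR = 386.0 m³/s.
V = ΣQ_DR · Δt = 386.0 × 1800 s = 6.948 × 10^5 m³.
Over A = 13.1 km², depth = V / A = 53.0 mm.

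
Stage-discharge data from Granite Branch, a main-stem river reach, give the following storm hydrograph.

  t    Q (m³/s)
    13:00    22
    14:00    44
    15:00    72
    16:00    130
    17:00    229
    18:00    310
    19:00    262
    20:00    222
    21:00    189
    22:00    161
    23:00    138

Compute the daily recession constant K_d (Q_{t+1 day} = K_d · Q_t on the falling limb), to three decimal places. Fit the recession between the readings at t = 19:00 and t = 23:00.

Between t = 19:00 and t = 23:00 the flow falls from 262 to 138 m³/s over 4×1 h = 4 h.
Per-interval ratio K = (138/262)^(1/4) = 0.8519; K_d = K^(24/1) = 0.021.

K_d ≈ 0.021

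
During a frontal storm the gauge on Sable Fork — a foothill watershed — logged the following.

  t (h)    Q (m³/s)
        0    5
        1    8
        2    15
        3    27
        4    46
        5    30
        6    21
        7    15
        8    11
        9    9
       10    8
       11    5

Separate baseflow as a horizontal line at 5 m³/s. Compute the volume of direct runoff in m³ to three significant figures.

V ≈ 5.04 × 10^5 m³

Direct-runoff ordinates (Q − Q_b): 0.0, 3.0, 10.0, 22.0, 41.0, 25.0, 16.0, 10.0, 6.0, 4.0, 3.0, 0.0 m³/s.
ΣQ_DR = 140.0 m³/s.
With Δt = 1 h = 3600 s, V = ΣQ_DR · Δt = 140.0 × 3600 = 5.04 × 10^5 m³.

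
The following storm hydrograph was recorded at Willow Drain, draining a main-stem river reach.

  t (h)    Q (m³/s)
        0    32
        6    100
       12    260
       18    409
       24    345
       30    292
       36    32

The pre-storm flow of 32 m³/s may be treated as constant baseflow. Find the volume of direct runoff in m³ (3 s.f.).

V ≈ 2.69 × 10^7 m³

Direct-runoff ordinates (Q − Q_b): 0.0, 68.0, 228.0, 377.0, 313.0, 260.0, 0.0 m³/s.
ΣQ_DR = 1246 m³/s.
With Δt = 6 h = 21600 s, V = ΣQ_DR · Δt = 1246 × 21600 = 2.69 × 10^7 m³.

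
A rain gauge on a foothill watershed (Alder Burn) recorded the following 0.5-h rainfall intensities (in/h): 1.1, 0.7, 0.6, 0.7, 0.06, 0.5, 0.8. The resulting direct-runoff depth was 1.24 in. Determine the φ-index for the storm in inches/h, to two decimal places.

Only the 6 blocks with intensity above φ contribute runoff: 1.1, 0.7, 0.6, 0.7, 0.5, 0.8 in/h.
Σ(I−φ)·Δt = d  ⇒  (1.1+0.7+0.6+0.7+0.5+0.8 − 6φ)·0.5 = 1.24
φ = (4.400 − 1.24/0.5) / 6 = 0.32 in/h.

φ ≈ 0.32 in/h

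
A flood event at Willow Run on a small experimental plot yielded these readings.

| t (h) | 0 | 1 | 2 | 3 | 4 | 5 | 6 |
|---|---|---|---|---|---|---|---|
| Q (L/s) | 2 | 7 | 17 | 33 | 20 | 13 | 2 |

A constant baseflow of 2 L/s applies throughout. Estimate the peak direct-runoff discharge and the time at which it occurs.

Q_p = 31.0 L/s at t = 3 h

Subtracting baseflow gives direct-runoff ordinates: 0.0, 5.0, 15.0, 31.0, 18.0, 11.0, 0.0 L/s.
The maximum is 31.0 L/s, occurring at the reading for t = 3 h.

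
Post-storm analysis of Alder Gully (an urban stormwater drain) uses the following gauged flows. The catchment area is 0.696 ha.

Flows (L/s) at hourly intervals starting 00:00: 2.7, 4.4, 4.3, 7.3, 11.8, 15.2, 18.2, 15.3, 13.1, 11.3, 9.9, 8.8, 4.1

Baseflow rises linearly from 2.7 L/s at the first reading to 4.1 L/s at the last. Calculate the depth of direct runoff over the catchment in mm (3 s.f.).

d ≈ 42.5 mm

Direct runoff: 0.00, 1.58, 1.37, 4.25, 8.63, 11.92, 14.80, 11.78, 9.47, 7.55, 6.03, 4.82, 0.00 L/s; ΣQ_DR = 82.20 L/s.
V = ΣQ_DR · Δt = 82.20 × 3600 s = 2.959 × 10^5 L.
Over A = 0.696 ha, depth = V / A = 42.5 mm.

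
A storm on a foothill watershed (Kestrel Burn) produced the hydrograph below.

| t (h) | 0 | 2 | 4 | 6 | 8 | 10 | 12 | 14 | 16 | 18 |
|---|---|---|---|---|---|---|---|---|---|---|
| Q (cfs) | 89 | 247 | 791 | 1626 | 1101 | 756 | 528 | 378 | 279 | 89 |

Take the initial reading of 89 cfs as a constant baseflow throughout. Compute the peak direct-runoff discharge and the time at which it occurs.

Q_p = 1537.0 cfs at t = 6 h

Subtracting baseflow gives direct-runoff ordinates: 0.0, 158.0, 702.0, 1537.0, 1012.0, 667.0, 439.0, 289.0, 190.0, 0.0 cfs.
The maximum is 1537.0 cfs, occurring at the reading for t = 6 h.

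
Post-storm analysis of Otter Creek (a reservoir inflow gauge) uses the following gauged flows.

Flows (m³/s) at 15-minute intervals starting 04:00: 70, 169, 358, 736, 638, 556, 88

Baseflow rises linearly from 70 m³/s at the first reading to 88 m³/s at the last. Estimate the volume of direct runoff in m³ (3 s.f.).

V ≈ 1.86 × 10^6 m³

Direct-runoff ordinates (Q − Q_b): 0.00, 96.00, 282.00, 657.00, 556.00, 471.00, 0.00 m³/s.
ΣQ_DR = 2062 m³/s.
With Δt = 0.25 h = 900 s, V = ΣQ_DR · Δt = 2062 × 900 = 1.86 × 10^6 m³.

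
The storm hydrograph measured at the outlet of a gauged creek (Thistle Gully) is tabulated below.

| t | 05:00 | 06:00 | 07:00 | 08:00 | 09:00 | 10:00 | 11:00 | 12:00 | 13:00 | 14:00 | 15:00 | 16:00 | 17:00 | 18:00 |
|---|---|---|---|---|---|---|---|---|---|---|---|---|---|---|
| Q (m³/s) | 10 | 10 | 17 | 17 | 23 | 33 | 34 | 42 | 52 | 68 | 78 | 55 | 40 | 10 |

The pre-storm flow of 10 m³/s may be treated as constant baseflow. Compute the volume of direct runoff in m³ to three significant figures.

V ≈ 1.26 × 10^6 m³

Direct-runoff ordinates (Q − Q_b): 0.0, 0.0, 7.0, 7.0, 13.0, 23.0, 24.0, 32.0, 42.0, 58.0, 68.0, 45.0, 30.0, 0.0 m³/s.
ΣQ_DR = 349.0 m³/s.
With Δt = 1 h = 3600 s, V = ΣQ_DR · Δt = 349.0 × 3600 = 1.26 × 10^6 m³.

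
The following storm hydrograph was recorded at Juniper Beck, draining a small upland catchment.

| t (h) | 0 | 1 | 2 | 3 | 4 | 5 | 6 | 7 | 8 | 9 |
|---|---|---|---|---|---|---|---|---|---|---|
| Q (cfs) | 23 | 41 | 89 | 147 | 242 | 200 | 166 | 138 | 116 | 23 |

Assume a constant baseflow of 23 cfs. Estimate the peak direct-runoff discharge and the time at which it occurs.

Subtracting baseflow gives direct-runoff ordinates: 0.0, 18.0, 66.0, 124.0, 219.0, 177.0, 143.0, 115.0, 93.0, 0.0 cfs.
The maximum is 219.0 cfs, occurring at the reading for t = 4 h.

Q_p = 219.0 cfs at t = 4 h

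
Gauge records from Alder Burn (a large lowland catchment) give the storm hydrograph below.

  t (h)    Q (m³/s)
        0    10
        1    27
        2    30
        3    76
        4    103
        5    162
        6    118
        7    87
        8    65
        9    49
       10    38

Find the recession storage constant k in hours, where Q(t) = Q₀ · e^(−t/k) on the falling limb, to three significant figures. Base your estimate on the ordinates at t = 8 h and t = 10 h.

On the falling limb, Q drops from 65 to 38 m³/s between t = 8 h and t = 10 h (Δt = 2 h).
k = −Δt / ln(Q₂/Q₁) = −2 / ln(38/65) = 3.73 h.

k ≈ 3.73 h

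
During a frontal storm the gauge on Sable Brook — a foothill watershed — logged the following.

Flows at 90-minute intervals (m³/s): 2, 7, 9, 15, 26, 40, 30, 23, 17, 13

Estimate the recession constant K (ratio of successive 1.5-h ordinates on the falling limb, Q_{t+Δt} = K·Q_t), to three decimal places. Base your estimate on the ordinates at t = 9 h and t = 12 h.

K ≈ 0.753

Using the recession-limb readings at t = 9 h and t = 12 h: Q falls from 30 to 17 m³/s over 2 intervals.
K = (Q₂/Q₁)^(1/2) = (17/30)^(1/2) = 0.753.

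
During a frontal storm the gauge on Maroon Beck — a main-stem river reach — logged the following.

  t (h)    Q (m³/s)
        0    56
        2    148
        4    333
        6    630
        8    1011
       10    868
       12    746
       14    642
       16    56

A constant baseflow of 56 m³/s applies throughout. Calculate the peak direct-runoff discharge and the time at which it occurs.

Subtracting baseflow gives direct-runoff ordinates: 0.0, 92.0, 277.0, 574.0, 955.0, 812.0, 690.0, 586.0, 0.0 m³/s.
The maximum is 955.0 m³/s, occurring at the reading for t = 8 h.

Q_p = 955.0 m³/s at t = 8 h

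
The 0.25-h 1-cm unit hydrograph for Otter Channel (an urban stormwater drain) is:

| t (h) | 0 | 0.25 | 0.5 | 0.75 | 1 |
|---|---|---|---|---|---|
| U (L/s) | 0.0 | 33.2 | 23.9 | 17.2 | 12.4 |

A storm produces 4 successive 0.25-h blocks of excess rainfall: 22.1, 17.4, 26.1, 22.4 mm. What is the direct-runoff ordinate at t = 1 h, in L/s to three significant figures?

Q ≈ 194 L/s

By discrete convolution, Q_j = Σ (P_i / 10 mm) · U_{j−i}.
At t = 1 h (j=4): Q = (22.1/10)·12.4 + (17.4/10)·17.2 + (26.1/10)·23.9 + (22.4/10)·33.2 = 194 L/s.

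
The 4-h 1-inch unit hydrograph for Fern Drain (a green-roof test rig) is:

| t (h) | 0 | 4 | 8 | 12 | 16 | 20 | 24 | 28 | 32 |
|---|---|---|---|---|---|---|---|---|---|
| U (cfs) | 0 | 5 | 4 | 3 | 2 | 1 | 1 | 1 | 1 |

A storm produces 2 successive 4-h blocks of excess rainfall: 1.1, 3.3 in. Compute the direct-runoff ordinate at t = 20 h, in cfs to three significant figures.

By discrete convolution, Q_j = Σ (P_i / 1 in) · U_{j−i}.
At t = 20 h (j=5): Q = (1.1/1)·1 + (3.3/1)·2 = 7.70 cfs.

Q ≈ 7.70 cfs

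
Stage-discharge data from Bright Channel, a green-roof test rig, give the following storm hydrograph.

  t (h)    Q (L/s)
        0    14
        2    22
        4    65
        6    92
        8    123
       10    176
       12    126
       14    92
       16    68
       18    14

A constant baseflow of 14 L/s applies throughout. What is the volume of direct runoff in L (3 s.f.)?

Direct-runoff ordinates (Q − Q_b): 0.0, 8.0, 51.0, 78.0, 109.0, 162.0, 112.0, 78.0, 54.0, 0.0 L/s.
ΣQ_DR = 652.0 L/s.
With Δt = 2 h = 7200 s, V = ΣQ_DR · Δt = 652.0 × 7200 = 4.69 × 10^6 L.

V ≈ 4.69 × 10^6 L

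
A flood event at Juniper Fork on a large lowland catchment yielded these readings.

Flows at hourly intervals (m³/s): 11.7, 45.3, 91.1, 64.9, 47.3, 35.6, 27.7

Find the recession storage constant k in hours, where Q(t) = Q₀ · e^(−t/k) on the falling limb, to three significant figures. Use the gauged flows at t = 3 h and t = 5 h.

k ≈ 3.33 h

On the falling limb, Q drops from 64.9 to 35.6 m³/s between t = 3 h and t = 5 h (Δt = 2 h).
k = −Δt / ln(Q₂/Q₁) = −2 / ln(35.6/64.9) = 3.33 h.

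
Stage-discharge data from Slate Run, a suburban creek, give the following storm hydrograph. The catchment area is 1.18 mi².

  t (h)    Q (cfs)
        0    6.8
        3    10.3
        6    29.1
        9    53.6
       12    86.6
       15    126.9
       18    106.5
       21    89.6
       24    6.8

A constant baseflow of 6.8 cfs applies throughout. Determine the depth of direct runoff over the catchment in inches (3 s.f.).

Direct runoff: 0.0, 3.5, 22.3, 46.8, 79.8, 120.1, 99.7, 82.8, 0.0 cfs; ΣQ_DR = 455.0 cfs.
V = ΣQ_DR · Δt = 455.0 × 10800 s = 4.914 × 10^6 ft³.
Over A = 1.18 mi², depth = V / A = 1.79 in.

d ≈ 1.79 in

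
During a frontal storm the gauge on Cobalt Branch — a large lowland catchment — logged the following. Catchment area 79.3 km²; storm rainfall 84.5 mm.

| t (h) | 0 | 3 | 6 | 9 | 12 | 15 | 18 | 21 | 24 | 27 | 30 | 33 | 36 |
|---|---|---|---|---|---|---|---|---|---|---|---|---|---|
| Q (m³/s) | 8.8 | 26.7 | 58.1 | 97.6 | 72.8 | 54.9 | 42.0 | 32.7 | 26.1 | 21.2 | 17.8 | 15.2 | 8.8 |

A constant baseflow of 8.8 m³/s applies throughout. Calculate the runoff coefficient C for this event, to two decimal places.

ΣQ_DR = 368.3 m³/s; V = ΣQ_DR·Δt = 3.978 × 10^6 m³.
Runoff depth d = V / A = 50.16 mm.
C = d / P = 50.16 / 84.5 = 0.59.

C ≈ 0.59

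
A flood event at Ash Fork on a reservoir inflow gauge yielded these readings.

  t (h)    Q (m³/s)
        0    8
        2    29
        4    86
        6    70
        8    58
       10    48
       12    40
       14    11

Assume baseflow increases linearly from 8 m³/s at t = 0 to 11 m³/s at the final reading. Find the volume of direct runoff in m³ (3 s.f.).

V ≈ 1.97 × 10^6 m³

Direct-runoff ordinates (Q − Q_b): 0.00, 20.57, 77.14, 60.71, 48.29, 37.86, 29.43, 0.00 m³/s.
ΣQ_DR = 274.0 m³/s.
With Δt = 2 h = 7200 s, V = ΣQ_DR · Δt = 274.0 × 7200 = 1.97 × 10^6 m³.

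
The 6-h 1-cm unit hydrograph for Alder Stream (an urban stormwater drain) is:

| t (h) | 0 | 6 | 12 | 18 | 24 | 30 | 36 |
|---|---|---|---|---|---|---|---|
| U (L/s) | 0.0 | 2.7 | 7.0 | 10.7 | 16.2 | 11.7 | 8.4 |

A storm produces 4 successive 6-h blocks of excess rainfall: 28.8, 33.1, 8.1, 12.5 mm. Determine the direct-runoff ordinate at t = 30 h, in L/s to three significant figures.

By discrete convolution, Q_j = Σ (P_i / 10 mm) · U_{j−i}.
At t = 30 h (j=5): Q = (28.8/10)·11.7 + (33.1/10)·16.2 + (8.1/10)·10.7 + (12.5/10)·7.0 = 105 L/s.

Q ≈ 105 L/s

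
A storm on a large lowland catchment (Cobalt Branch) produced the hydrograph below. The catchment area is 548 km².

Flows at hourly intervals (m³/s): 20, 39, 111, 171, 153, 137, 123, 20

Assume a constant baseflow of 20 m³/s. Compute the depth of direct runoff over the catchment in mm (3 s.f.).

d ≈ 4.03 mm

Direct runoff: 0.0, 19.0, 91.0, 151.0, 133.0, 117.0, 103.0, 0.0 m³/s; ΣQ_DR = 614.0 m³/s.
V = ΣQ_DR · Δt = 614.0 × 3600 s = 2.210 × 10^6 m³.
Over A = 548 km², depth = V / A = 4.03 mm.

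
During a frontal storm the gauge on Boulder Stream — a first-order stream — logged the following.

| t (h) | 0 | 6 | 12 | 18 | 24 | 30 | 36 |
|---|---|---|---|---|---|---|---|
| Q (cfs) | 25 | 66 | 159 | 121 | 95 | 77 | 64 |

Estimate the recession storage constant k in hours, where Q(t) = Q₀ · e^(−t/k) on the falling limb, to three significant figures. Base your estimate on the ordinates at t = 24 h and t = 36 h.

On the falling limb, Q drops from 95 to 64 cfs between t = 24 h and t = 36 h (Δt = 12 h).
k = −Δt / ln(Q₂/Q₁) = −12 / ln(64/95) = 30.4 h.

k ≈ 30.4 h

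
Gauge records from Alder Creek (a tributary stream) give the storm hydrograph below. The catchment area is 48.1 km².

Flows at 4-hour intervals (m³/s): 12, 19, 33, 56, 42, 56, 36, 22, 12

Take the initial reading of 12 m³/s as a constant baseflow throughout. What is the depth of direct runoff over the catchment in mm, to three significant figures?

d ≈ 53.9 mm

Direct runoff: 0.0, 7.0, 21.0, 44.0, 30.0, 44.0, 24.0, 10.0, 0.0 m³/s; ΣQ_DR = 180.0 m³/s.
V = ΣQ_DR · Δt = 180.0 × 14400 s = 2.592 × 10^6 m³.
Over A = 48.1 km², depth = V / A = 53.9 mm.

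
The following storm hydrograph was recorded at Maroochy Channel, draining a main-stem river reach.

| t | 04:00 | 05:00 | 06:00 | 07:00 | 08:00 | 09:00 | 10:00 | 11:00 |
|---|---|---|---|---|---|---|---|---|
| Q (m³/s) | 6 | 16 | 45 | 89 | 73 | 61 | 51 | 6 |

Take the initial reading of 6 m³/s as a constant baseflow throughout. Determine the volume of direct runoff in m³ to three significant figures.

Direct-runoff ordinates (Q − Q_b): 0.0, 10.0, 39.0, 83.0, 67.0, 55.0, 45.0, 0.0 m³/s.
ΣQ_DR = 299.0 m³/s.
With Δt = 1 h = 3600 s, V = ΣQ_DR · Δt = 299.0 × 3600 = 1.08 × 10^6 m³.

V ≈ 1.08 × 10^6 m³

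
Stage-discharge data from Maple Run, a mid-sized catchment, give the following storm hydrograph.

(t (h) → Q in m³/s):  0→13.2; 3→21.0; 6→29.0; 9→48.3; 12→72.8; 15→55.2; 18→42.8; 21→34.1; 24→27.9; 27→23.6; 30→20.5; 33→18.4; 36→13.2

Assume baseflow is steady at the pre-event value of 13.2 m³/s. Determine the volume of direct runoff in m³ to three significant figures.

Direct-runoff ordinates (Q − Q_b): 0.0, 7.8, 15.8, 35.1, 59.6, 42.0, 29.6, 20.9, 14.7, 10.4, 7.3, 5.2, 0.0 m³/s.
ΣQ_DR = 248.4 m³/s.
With Δt = 3 h = 10800 s, V = ΣQ_DR · Δt = 248.4 × 10800 = 2.68 × 10^6 m³.

V ≈ 2.68 × 10^6 m³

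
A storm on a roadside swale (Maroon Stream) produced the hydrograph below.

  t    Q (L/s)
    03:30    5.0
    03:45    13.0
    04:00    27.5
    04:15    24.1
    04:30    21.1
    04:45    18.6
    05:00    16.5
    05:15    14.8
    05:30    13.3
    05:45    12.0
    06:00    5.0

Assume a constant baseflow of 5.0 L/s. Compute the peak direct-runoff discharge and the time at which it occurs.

Q_p = 22.5 L/s at t = 04:00

Subtracting baseflow gives direct-runoff ordinates: 0.0, 8.0, 22.5, 19.1, 16.1, 13.6, 11.5, 9.8, 8.3, 7.0, 0.0 L/s.
The maximum is 22.5 L/s, occurring at the reading for t = 04:00.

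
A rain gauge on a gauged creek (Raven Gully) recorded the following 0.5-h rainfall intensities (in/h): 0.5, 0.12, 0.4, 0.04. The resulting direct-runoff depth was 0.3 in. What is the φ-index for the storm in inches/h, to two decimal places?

φ ≈ 0.15 in/h

Only the 2 blocks with intensity above φ contribute runoff: 0.5, 0.4 in/h.
Σ(I−φ)·Δt = d  ⇒  (0.5+0.4 − 2φ)·0.5 = 0.3
φ = (0.9000 − 0.3/0.5) / 2 = 0.15 in/h.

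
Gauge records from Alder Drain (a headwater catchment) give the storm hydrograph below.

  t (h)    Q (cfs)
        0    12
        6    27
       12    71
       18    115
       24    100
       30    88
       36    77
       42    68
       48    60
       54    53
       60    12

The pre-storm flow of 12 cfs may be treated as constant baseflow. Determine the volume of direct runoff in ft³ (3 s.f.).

V ≈ 1.19 × 10^7 ft³

Direct-runoff ordinates (Q − Q_b): 0.0, 15.0, 59.0, 103.0, 88.0, 76.0, 65.0, 56.0, 48.0, 41.0, 0.0 cfs.
ΣQ_DR = 551.0 cfs.
With Δt = 6 h = 21600 s, V = ΣQ_DR · Δt = 551.0 × 21600 = 1.19 × 10^7 ft³.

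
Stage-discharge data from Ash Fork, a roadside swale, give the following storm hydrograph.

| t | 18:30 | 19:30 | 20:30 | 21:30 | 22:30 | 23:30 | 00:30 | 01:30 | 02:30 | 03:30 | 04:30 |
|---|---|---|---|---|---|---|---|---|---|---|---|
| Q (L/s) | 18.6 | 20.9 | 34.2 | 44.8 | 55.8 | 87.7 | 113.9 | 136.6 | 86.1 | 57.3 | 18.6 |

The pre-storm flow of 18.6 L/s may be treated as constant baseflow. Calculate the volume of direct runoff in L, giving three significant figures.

V ≈ 1.69 × 10^6 L

Direct-runoff ordinates (Q − Q_b): 0.0, 2.3, 15.6, 26.2, 37.2, 69.1, 95.3, 118.0, 67.5, 38.7, 0.0 L/s.
ΣQ_DR = 469.9 L/s.
With Δt = 1 h = 3600 s, V = ΣQ_DR · Δt = 469.9 × 3600 = 1.69 × 10^6 L.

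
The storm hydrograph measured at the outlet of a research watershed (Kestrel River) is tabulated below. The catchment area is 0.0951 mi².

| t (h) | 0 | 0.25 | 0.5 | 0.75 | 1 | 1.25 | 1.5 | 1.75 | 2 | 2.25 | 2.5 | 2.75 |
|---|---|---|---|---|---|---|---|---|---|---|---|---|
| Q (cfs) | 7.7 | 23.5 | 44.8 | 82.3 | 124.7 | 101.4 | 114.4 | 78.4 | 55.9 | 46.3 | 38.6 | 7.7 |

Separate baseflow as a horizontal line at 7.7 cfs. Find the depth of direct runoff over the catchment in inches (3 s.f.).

d ≈ 2.58 in

Direct runoff: 0.0, 15.8, 37.1, 74.6, 117.0, 93.7, 106.7, 70.7, 48.2, 38.6, 30.9, 0.0 cfs; ΣQ_DR = 633.3 cfs.
V = ΣQ_DR · Δt = 633.3 × 900 s = 5.700 × 10^5 ft³.
Over A = 0.0951 mi², depth = V / A = 2.58 in.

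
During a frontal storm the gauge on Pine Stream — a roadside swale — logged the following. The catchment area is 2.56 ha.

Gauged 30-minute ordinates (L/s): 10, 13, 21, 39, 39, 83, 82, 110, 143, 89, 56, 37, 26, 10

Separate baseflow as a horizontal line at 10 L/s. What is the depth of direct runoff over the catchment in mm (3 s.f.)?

Direct runoff: 0.0, 3.0, 11.0, 29.0, 29.0, 73.0, 72.0, 100.0, 133.0, 79.0, 46.0, 27.0, 16.0, 0.0 L/s; ΣQ_DR = 618.0 L/s.
V = ΣQ_DR · Δt = 618.0 × 1800 s = 1.112 × 10^6 L.
Over A = 2.56 ha, depth = V / A = 43.5 mm.

d ≈ 43.5 mm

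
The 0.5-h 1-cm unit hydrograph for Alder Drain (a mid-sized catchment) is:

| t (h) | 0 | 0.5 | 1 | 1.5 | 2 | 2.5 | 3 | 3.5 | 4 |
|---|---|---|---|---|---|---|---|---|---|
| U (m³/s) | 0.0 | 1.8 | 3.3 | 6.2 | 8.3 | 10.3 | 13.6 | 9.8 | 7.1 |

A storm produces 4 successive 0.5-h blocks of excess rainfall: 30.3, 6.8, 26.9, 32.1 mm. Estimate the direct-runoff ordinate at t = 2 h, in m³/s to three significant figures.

By discrete convolution, Q_j = Σ (P_i / 10 mm) · U_{j−i}.
At t = 2 h (j=4): Q = (30.3/10)·8.3 + (6.8/10)·6.2 + (26.9/10)·3.3 + (32.1/10)·1.8 = 44.0 m³/s.

Q ≈ 44.0 m³/s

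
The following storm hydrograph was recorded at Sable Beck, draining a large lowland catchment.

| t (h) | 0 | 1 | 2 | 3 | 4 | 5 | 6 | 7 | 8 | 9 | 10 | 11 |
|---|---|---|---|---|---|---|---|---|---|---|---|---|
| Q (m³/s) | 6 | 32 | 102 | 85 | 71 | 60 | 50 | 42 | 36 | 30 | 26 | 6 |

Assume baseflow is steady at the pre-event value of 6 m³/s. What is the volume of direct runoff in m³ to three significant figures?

Direct-runoff ordinates (Q − Q_b): 0.0, 26.0, 96.0, 79.0, 65.0, 54.0, 44.0, 36.0, 30.0, 24.0, 20.0, 0.0 m³/s.
ΣQ_DR = 474.0 m³/s.
With Δt = 1 h = 3600 s, V = ΣQ_DR · Δt = 474.0 × 3600 = 1.71 × 10^6 m³.

V ≈ 1.71 × 10^6 m³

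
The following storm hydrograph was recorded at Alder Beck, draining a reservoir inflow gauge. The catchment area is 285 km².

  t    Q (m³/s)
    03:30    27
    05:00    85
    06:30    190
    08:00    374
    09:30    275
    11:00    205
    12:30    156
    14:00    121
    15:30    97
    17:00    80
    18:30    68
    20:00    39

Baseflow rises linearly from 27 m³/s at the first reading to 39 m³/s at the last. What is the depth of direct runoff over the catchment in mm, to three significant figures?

Direct runoff: 0.00, 56.91, 160.82, 343.73, 243.64, 172.55, 122.45, 86.36, 61.27, 43.18, 30.09, 0.00 m³/s; ΣQ_DR = 1321 m³/s.
V = ΣQ_DR · Δt = 1321 × 5400 s = 7.133 × 10^6 m³.
Over A = 285 km², depth = V / A = 25.0 mm.

d ≈ 25.0 mm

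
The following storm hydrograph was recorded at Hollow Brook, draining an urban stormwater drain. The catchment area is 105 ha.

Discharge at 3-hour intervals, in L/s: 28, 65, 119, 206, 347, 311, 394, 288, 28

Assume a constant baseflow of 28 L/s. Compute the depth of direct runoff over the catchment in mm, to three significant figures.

Direct runoff: 0.0, 37.0, 91.0, 178.0, 319.0, 283.0, 366.0, 260.0, 0.0 L/s; ΣQ_DR = 1534 L/s.
V = ΣQ_DR · Δt = 1534 × 10800 s = 1.657 × 10^7 L.
Over A = 105 ha, depth = V / A = 15.8 mm.

d ≈ 15.8 mm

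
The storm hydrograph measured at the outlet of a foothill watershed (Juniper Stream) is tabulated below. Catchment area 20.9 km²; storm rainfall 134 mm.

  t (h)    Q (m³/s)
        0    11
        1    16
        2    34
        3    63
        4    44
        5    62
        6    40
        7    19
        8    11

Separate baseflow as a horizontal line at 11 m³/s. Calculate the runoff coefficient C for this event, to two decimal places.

C ≈ 0.26

ΣQ_DR = 201.0 m³/s; V = ΣQ_DR·Δt = 7.236 × 10^5 m³.
Runoff depth d = V / A = 34.62 mm.
C = d / P = 34.62 / 134 = 0.26.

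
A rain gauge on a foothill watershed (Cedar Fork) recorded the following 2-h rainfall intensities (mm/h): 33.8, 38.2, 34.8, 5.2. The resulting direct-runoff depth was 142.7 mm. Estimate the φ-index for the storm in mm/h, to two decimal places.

φ ≈ 11.82 mm/h

Only the 3 blocks with intensity above φ contribute runoff: 33.8, 38.2, 34.8 mm/h.
Σ(I−φ)·Δt = d  ⇒  (33.8+38.2+34.8 − 3φ)·2 = 142.7
φ = (106.8 − 142.7/2) / 3 = 11.82 mm/h.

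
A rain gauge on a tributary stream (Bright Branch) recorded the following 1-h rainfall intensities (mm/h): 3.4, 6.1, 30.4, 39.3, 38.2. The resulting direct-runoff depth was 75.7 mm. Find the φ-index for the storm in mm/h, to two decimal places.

φ ≈ 10.73 mm/h

Only the 3 blocks with intensity above φ contribute runoff: 30.4, 39.3, 38.2 mm/h.
Σ(I−φ)·Δt = d  ⇒  (30.4+39.3+38.2 − 3φ)·1 = 75.7
φ = (107.9 − 75.7/1) / 3 = 10.73 mm/h.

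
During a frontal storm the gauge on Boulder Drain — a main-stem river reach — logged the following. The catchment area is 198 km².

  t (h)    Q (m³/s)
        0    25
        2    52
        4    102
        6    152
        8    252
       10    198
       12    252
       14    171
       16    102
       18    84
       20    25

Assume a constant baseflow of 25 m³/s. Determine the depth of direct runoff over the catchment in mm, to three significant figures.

d ≈ 41.5 mm

Direct runoff: 0.0, 27.0, 77.0, 127.0, 227.0, 173.0, 227.0, 146.0, 77.0, 59.0, 0.0 m³/s; ΣQ_DR = 1140 m³/s.
V = ΣQ_DR · Δt = 1140 × 7200 s = 8.208 × 10^6 m³.
Over A = 198 km², depth = V / A = 41.5 mm.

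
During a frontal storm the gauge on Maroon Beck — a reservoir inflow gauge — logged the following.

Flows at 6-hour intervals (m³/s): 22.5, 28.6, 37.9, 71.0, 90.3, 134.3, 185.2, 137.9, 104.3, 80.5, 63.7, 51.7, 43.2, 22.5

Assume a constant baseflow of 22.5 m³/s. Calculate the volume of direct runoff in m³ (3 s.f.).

V ≈ 1.64 × 10^7 m³

Direct-runoff ordinates (Q − Q_b): 0.0, 6.1, 15.4, 48.5, 67.8, 111.8, 162.7, 115.4, 81.8, 58.0, 41.2, 29.2, 20.7, 0.0 m³/s.
ΣQ_DR = 758.6 m³/s.
With Δt = 6 h = 21600 s, V = ΣQ_DR · Δt = 758.6 × 21600 = 1.64 × 10^7 m³.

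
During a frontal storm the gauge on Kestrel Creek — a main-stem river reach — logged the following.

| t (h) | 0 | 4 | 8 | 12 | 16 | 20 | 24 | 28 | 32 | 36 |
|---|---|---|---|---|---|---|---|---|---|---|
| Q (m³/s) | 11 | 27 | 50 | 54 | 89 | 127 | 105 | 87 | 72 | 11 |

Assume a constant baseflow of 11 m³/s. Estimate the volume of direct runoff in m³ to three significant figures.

V ≈ 7.53 × 10^6 m³

Direct-runoff ordinates (Q − Q_b): 0.0, 16.0, 39.0, 43.0, 78.0, 116.0, 94.0, 76.0, 61.0, 0.0 m³/s.
ΣQ_DR = 523.0 m³/s.
With Δt = 4 h = 14400 s, V = ΣQ_DR · Δt = 523.0 × 14400 = 7.53 × 10^6 m³.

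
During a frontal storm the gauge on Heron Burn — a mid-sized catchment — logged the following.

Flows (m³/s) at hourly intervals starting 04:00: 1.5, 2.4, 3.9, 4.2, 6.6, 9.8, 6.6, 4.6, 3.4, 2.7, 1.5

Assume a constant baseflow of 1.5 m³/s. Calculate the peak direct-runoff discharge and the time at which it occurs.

Subtracting baseflow gives direct-runoff ordinates: 0.0, 0.9, 2.4, 2.7, 5.1, 8.3, 5.1, 3.1, 1.9, 1.2, 0.0 m³/s.
The maximum is 8.3 m³/s, occurring at the reading for t = 09:00.

Q_p = 8.3 m³/s at t = 09:00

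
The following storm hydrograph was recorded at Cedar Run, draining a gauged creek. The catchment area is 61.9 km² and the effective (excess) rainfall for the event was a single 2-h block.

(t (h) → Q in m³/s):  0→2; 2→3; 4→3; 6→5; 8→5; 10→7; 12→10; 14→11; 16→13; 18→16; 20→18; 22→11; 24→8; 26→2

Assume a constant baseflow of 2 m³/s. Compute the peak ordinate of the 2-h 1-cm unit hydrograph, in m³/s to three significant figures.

U_p ≈ 16.0 m³/s

Direct runoff: 0.0, 1.0, 1.0, 3.0, 3.0, 5.0, 8.0, 9.0, 11.0, 14.0, 16.0, 9.0, 6.0, 0.0 m³/s; ΣQ_DR = 86.00 m³/s, peak = 16.0 m³/s.
Runoff depth d = ΣQ_DR·Δt / A = 86.00 × 7200 / (61.9 km²) = 10.00 mm.
The 1-cm UH is the DRH scaled by (10 mm)/d, so U_p = 16.0 × 10/10.00 = 16.0 m³/s.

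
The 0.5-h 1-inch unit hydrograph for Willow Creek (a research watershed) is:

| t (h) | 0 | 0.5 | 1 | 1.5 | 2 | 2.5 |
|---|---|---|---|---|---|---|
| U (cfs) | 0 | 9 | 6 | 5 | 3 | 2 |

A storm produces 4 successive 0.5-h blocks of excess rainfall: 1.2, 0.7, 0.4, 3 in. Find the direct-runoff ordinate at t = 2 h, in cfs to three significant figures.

Q ≈ 36.5 cfs

By discrete convolution, Q_j = Σ (P_i / 1 in) · U_{j−i}.
At t = 2 h (j=4): Q = (1.2/1)·3 + (0.7/1)·5 + (0.4/1)·6 + (3/1)·9 = 36.5 cfs.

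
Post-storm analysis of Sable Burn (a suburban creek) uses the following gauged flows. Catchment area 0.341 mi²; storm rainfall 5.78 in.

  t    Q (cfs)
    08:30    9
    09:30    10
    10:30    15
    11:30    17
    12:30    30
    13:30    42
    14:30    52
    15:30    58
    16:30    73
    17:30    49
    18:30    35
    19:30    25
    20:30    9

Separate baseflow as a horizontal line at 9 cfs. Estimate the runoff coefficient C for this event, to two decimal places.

ΣQ_DR = 307.0 cfs; V = ΣQ_DR·Δt = 1.105 × 10^6 ft³.
Runoff depth d = V / A = 1.395 in.
C = d / P = 1.395 / 5.78 = 0.24.

C ≈ 0.24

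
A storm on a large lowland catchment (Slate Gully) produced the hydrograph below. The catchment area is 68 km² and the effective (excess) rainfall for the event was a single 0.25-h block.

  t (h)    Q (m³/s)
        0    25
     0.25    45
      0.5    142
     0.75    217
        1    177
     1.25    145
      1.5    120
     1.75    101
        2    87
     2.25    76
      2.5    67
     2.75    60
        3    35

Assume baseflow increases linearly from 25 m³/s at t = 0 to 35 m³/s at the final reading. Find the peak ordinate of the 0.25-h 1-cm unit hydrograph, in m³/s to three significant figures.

U_p ≈ 158 m³/s

Direct runoff: 0.00, 19.17, 115.33, 189.50, 148.67, 115.83, 90.00, 70.17, 55.33, 43.50, 33.67, 25.83, 0.00 m³/s; ΣQ_DR = 907.0 m³/s, peak = 189.50 m³/s.
Runoff depth d = ΣQ_DR·Δt / A = 907.0 × 900 / (68 km²) = 12.00 mm.
The 1-cm UH is the DRH scaled by (10 mm)/d, so U_p = 189.50 × 10/12.00 = 158 m³/s.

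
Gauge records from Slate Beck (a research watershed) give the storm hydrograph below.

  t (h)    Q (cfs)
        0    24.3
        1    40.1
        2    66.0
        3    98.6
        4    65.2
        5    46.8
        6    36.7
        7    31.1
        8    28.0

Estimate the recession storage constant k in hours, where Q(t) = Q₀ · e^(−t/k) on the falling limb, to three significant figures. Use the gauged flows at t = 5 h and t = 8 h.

k ≈ 5.84 h

On the falling limb, Q drops from 46.8 to 28.0 cfs between t = 5 h and t = 8 h (Δt = 3 h).
k = −Δt / ln(Q₂/Q₁) = −3 / ln(28.0/46.8) = 5.84 h.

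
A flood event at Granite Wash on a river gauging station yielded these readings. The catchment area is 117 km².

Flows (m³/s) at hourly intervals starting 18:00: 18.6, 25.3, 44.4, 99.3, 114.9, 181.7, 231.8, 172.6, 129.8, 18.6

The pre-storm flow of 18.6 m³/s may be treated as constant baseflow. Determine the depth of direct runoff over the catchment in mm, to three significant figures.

d ≈ 26.2 mm

Direct runoff: 0.0, 6.7, 25.8, 80.7, 96.3, 163.1, 213.2, 154.0, 111.2, 0.0 m³/s; ΣQ_DR = 851.0 m³/s.
V = ΣQ_DR · Δt = 851.0 × 3600 s = 3.064 × 10^6 m³.
Over A = 117 km², depth = V / A = 26.2 mm.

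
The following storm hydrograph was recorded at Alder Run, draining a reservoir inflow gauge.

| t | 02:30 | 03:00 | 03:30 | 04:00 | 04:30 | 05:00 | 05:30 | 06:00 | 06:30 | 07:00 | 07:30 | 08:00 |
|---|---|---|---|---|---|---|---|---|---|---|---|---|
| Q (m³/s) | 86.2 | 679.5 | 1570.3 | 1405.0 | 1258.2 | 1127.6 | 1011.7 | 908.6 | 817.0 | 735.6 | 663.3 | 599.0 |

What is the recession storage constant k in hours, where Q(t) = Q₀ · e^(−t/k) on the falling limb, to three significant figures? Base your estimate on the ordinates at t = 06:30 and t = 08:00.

On the falling limb, Q drops from 817.0 to 599.0 m³/s between t = 06:30 and t = 08:00 (Δt = 1.5 h).
k = −Δt / ln(Q₂/Q₁) = −1.5 / ln(599.0/817.0) = 4.83 h.

k ≈ 4.83 h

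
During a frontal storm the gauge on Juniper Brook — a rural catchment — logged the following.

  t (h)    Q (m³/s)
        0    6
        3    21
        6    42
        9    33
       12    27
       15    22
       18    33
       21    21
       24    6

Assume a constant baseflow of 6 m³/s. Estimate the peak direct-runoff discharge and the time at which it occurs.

Q_p = 36.0 m³/s at t = 6 h

Subtracting baseflow gives direct-runoff ordinates: 0.0, 15.0, 36.0, 27.0, 21.0, 16.0, 27.0, 15.0, 0.0 m³/s.
The maximum is 36.0 m³/s, occurring at the reading for t = 6 h.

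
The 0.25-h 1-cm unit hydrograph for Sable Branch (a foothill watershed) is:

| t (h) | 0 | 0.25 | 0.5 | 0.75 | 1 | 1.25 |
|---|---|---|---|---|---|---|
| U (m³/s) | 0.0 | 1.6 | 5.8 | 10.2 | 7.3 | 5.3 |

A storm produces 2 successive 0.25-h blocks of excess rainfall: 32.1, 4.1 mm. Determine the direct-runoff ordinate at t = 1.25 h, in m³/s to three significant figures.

By discrete convolution, Q_j = Σ (P_i / 10 mm) · U_{j−i}.
At t = 1.25 h (j=5): Q = (32.1/10)·5.3 + (4.1/10)·7.3 = 20.0 m³/s.

Q ≈ 20.0 m³/s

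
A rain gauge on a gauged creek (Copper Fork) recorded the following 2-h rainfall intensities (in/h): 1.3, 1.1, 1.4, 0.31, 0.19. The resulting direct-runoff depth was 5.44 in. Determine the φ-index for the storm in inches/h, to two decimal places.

Only the 3 blocks with intensity above φ contribute runoff: 1.3, 1.1, 1.4 in/h.
Σ(I−φ)·Δt = d  ⇒  (1.3+1.1+1.4 − 3φ)·2 = 5.44
φ = (3.800 − 5.44/2) / 3 = 0.36 in/h.

φ ≈ 0.36 in/h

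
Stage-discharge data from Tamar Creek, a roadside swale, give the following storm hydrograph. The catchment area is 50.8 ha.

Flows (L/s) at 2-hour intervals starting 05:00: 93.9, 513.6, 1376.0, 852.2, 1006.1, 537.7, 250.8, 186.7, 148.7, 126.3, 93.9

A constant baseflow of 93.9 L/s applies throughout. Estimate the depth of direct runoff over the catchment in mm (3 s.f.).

Direct runoff: 0.0, 419.7, 1282.1, 758.3, 912.2, 443.8, 156.9, 92.8, 54.8, 32.4, 0.0 L/s; ΣQ_DR = 4153 L/s.
V = ΣQ_DR · Δt = 4153 × 7200 s = 2.990 × 10^7 L.
Over A = 50.8 ha, depth = V / A = 58.9 mm.

d ≈ 58.9 mm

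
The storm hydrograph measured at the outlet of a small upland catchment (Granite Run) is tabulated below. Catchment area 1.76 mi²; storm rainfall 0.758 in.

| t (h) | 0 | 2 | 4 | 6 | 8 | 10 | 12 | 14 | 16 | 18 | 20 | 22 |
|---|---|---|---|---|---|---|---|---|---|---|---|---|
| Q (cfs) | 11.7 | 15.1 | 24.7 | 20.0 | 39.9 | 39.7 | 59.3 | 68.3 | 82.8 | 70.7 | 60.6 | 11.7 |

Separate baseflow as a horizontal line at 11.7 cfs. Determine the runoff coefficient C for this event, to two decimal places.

ΣQ_DR = 364.1 cfs; V = ΣQ_DR·Δt = 2.622 × 10^6 ft³.
Runoff depth d = V / A = 0.6411 in.
C = d / P = 0.6411 / 0.758 = 0.85.

C ≈ 0.85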